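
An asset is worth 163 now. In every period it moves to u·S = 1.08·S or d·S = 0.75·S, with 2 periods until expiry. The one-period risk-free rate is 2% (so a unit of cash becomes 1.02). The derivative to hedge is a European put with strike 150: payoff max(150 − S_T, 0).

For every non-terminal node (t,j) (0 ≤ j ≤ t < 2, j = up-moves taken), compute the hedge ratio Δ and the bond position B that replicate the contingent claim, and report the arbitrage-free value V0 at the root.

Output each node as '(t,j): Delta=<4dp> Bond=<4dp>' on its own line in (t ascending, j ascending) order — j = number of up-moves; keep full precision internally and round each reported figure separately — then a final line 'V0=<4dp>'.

Risk-neutral probability p* = (R−d)/(u−d) = (1.02−0.75)/(1.08−0.75) = 0.8182.
Payoff layer (t=2): V(2,0)=58.3125, V(2,1)=17.9700, V(2,2)=0.0000
  t=1,j=0: stock 122.2500 → up 132.0300 (V=17.9700), down 91.6875 (V=58.3125). Price 24.8088; hedge Δ=-1.0000, bond B=147.0588.
  t=1,j=1: stock 176.0400 → up 190.1232 (V=0.0000), down 132.0300 (V=17.9700). Price 3.2032; hedge Δ=-0.3093, bond B=57.6578.
  t=0,j=0: stock 163.0000 → up 176.0400 (V=3.2032), down 122.2500 (V=24.8088). Price 6.9917; hedge Δ=-0.4017, bond B=72.4632.
Check: Δ(0,0)·S0 + B(0,0) = 6.9917 = V0.

(0,0): Delta=-0.4017 Bond=72.4632
(1,0): Delta=-1.0000 Bond=147.0588
(1,1): Delta=-0.3093 Bond=57.6578
V0=6.9917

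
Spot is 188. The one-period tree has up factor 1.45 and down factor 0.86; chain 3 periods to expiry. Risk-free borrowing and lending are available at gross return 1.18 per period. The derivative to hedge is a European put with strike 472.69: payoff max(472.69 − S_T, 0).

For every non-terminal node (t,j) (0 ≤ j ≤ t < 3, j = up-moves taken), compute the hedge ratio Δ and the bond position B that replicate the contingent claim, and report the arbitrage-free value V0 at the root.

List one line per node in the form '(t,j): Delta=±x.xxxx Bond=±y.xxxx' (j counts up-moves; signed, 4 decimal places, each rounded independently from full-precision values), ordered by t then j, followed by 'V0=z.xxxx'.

(0,0): Delta=-0.8087 Bond=261.4786
(1,0): Delta=-1.0000 Bond=339.4786
(1,1): Delta=-0.7129 Bond=282.4442
(2,0): Delta=-1.0000 Bond=400.5847
(2,1): Delta=-1.0000 Bond=400.5847
(2,2): Delta=-0.5693 Bond=276.4993
V0=109.4482

No-arbitrage ⇒ martingale measure with p* = (R−d)/(u−d) = 0.5424.
At expiry t=3: V(3,0)=353.1115, V(3,1)=271.0750, V(3,2)=132.7578, V(3,3)=0.0000
(2,0): S=139.0448. Δ = (V_up−V_dn)/(S_up−S_dn) = (271.0750−353.1115)/(201.6150−119.5785) = -1.0000. V = [p*·271.0750 + (1−p*)·353.1115]/1.18 = 261.5399. B = V − Δ·S = 400.5847.
(2,1): S=234.4360. Δ = (V_up−V_dn)/(S_up−S_dn) = (132.7578−271.0750)/(339.9322−201.6150) = -1.0000. V = [p*·132.7578 + (1−p*)·271.0750]/1.18 = 166.1487. B = V − Δ·S = 400.5847.
(2,2): S=395.2700. Δ = (V_up−V_dn)/(S_up−S_dn) = (0.0000−132.7578)/(573.1415−339.9322) = -0.5693. V = [p*·0.0000 + (1−p*)·132.7578]/1.18 = 51.4861. B = V − Δ·S = 276.4993.
(1,0): S=161.6800. Δ = (V_up−V_dn)/(S_up−S_dn) = (166.1487−261.5399)/(234.4360−139.0448) = -1.0000. V = [p*·166.1487 + (1−p*)·261.5399]/1.18 = 177.7986. B = V − Δ·S = 339.4786.
(1,1): S=272.6000. Δ = (V_up−V_dn)/(S_up−S_dn) = (51.4861−166.1487)/(395.2700−234.4360) = -0.7129. V = [p*·51.4861 + (1−p*)·166.1487]/1.18 = 88.1007. B = V − Δ·S = 282.4442.
(0,0): S=188.0000. Δ = (V_up−V_dn)/(S_up−S_dn) = (88.1007−177.7986)/(272.6000−161.6800) = -0.8087. V = [p*·88.1007 + (1−p*)·177.7986]/1.18 = 109.4482. B = V − Δ·S = 261.4786.
Check: Δ(0,0)·S0 + B(0,0) = 109.4482 = V0.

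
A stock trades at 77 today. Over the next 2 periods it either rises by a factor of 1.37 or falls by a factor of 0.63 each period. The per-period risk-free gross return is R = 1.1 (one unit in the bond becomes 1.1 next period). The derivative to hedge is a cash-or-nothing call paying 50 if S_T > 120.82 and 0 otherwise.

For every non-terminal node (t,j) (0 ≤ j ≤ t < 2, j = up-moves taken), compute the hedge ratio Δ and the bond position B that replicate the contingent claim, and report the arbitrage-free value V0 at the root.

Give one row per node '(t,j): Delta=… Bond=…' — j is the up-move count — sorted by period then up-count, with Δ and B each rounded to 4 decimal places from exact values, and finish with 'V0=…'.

(0,0): Delta=0.5067 Bond=-22.3439
(1,0): Delta=0.0000 Bond=0.0000
(1,1): Delta=0.6405 Bond=-38.6978
V0=16.6693

Risk-neutral probability p* = (R−d)/(u−d) = (1.1−0.63)/(1.37−0.63) = 0.6351.
Terminal payoffs: V(2,0)=0.0000, V(2,1)=0.0000, V(2,2)=50.0000
  t=1,j=0: stock 48.5100 → up 66.4587 (V=0.0000), down 30.5613 (V=0.0000). Price 0.0000; hedge Δ=0.0000, bond B=0.0000.
  t=1,j=1: stock 105.4900 → up 144.5213 (V=50.0000), down 66.4587 (V=0.0000). Price 28.8698; hedge Δ=0.6405, bond B=-38.6978.
  t=0,j=0: stock 77.0000 → up 105.4900 (V=28.8698), down 48.5100 (V=0.0000). Price 16.6693; hedge Δ=0.5067, bond B=-22.3439.
Self-financing check: at every node Δ·S+B equals the discounted successor values.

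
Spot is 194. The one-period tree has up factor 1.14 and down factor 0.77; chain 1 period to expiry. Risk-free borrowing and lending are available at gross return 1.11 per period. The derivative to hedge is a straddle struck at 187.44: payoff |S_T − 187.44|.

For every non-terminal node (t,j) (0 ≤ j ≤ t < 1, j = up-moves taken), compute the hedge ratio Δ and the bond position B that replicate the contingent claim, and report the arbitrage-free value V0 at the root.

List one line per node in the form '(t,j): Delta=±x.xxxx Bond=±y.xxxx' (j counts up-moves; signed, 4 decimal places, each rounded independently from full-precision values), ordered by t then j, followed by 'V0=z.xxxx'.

Under the risk-neutral measure, an up-move has probability p* = (R−d)/(u−d) = 0.9189 and values discount at R = 1.11.
Payoff layer (t=1): V(1,0)=38.0600, V(1,1)=33.7200
Node (0,0) S=194.0000: V=(p*·33.7200+(1−p*)·38.0600)/1.11=30.6954; Δ=(33.7200−38.0600)/(221.1600−149.3800)=-0.0605; B=V−Δ·S=42.4251
Check: Δ(0,0)·S0 + B(0,0) = 30.6954 = V0.

(0,0): Delta=-0.0605 Bond=42.4251
V0=30.6954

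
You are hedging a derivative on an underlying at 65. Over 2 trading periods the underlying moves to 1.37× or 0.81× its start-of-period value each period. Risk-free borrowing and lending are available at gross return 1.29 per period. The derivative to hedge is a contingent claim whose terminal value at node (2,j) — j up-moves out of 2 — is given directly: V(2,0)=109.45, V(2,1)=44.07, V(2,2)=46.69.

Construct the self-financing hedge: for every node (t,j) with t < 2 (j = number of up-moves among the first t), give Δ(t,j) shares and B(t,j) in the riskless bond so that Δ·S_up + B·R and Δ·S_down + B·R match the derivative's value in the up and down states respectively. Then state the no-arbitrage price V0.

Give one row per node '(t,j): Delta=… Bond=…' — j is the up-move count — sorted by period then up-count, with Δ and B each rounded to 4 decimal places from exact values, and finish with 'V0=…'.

The replicating-portfolio and risk-neutral prices coincide; use p* = (1.29−0.81)/(1.37−0.81) = 0.8571 for the latter.
At expiry t=2: V(2,0)=109.4500, V(2,1)=44.0700, V(2,2)=46.6900
  t=1,j=0: stock 52.6500 → up 72.1305 (V=44.0700), down 42.6465 (V=109.4500). Price 41.4031; hedge Δ=-2.2175, bond B=158.1531.
  t=1,j=1: stock 89.0500 → up 121.9985 (V=46.6900), down 72.1305 (V=44.0700). Price 35.9037; hedge Δ=0.0525, bond B=31.2251.
  t=0,j=0: stock 65.0000 → up 89.0500 (V=35.9037), down 52.6500 (V=41.4031). Price 28.4413; hedge Δ=-0.1511, bond B=38.2617.
Root portfolio cost Δ·65+B reproduces V0=28.4413.

(0,0): Delta=-0.1511 Bond=38.2617
(1,0): Delta=-2.2175 Bond=158.1531
(1,1): Delta=0.0525 Bond=31.2251
V0=28.4413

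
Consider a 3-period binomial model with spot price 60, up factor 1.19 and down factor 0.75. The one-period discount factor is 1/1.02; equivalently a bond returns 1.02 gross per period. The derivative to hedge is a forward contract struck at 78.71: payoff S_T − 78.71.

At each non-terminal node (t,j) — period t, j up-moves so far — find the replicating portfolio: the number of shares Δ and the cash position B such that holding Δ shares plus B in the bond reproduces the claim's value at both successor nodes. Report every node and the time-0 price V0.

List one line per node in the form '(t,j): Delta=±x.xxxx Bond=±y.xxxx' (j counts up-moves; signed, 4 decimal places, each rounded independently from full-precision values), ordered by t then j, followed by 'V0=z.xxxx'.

Under the risk-neutral measure, an up-move has probability p* = (R−d)/(u−d) = 0.6136 and values discount at R = 1.02.
Payoff layer (t=3): V(3,0)=-53.3975, V(3,1)=-38.5475, V(3,2)=-14.9855, V(3,3)=22.3995
Node (2,0) S=33.7500: V=(p*·-38.5475+(1−p*)·-53.3975)/1.02=-43.4167; Δ=(-38.5475−-53.3975)/(40.1625−25.3125)=1.0000; B=V−Δ·S=-77.1667
Node (2,1) S=53.5500: V=(p*·-14.9855+(1−p*)·-38.5475)/1.02=-23.6167; Δ=(-14.9855−-38.5475)/(63.7245−40.1625)=1.0000; B=V−Δ·S=-77.1667
Node (2,2) S=84.9660: V=(p*·22.3995+(1−p*)·-14.9855)/1.02=7.7993; Δ=(22.3995−-14.9855)/(101.1095−63.7245)=1.0000; B=V−Δ·S=-77.1667
Node (1,0) S=45.0000: V=(p*·-23.6167+(1−p*)·-43.4167)/1.02=-30.6536; Δ=(-23.6167−-43.4167)/(53.5500−33.7500)=1.0000; B=V−Δ·S=-75.6536
Node (1,1) S=71.4000: V=(p*·7.7993+(1−p*)·-23.6167)/1.02=-4.2536; Δ=(7.7993−-23.6167)/(84.9660−53.5500)=1.0000; B=V−Δ·S=-75.6536
Node (0,0) S=60.0000: V=(p*·-4.2536+(1−p*)·-30.6536)/1.02=-14.1702; Δ=(-4.2536−-30.6536)/(71.4000−45.0000)=1.0000; B=V−Δ·S=-74.1702
Self-financing check: at every node Δ·S+B equals the discounted successor values.

(0,0): Delta=1.0000 Bond=-74.1702
(1,0): Delta=1.0000 Bond=-75.6536
(1,1): Delta=1.0000 Bond=-75.6536
(2,0): Delta=1.0000 Bond=-77.1667
(2,1): Delta=1.0000 Bond=-77.1667
(2,2): Delta=1.0000 Bond=-77.1667
V0=-14.1702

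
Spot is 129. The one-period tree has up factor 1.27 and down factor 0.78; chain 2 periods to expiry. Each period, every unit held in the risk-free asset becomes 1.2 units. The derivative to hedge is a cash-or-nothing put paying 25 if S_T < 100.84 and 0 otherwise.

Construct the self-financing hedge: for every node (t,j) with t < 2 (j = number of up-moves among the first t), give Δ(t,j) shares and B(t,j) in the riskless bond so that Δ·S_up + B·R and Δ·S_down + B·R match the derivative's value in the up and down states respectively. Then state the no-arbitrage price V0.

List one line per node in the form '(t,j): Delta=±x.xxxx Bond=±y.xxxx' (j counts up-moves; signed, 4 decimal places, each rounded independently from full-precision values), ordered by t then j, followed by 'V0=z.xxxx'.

(0,0): Delta=-0.0471 Bond=6.4282
(1,0): Delta=-0.5071 Bond=53.9966
(1,1): Delta=0.0000 Bond=0.0000
V0=0.3543

Under the risk-neutral measure, an up-move has probability p* = (R−d)/(u−d) = 0.8571 and values discount at R = 1.2.
Payoff layer (t=2): V(2,0)=25.0000, V(2,1)=0.0000, V(2,2)=0.0000
Node (1,0) S=100.6200: V=(p*·0.0000+(1−p*)·25.0000)/1.2=2.9762; Δ=(0.0000−25.0000)/(127.7874−78.4836)=-0.5071; B=V−Δ·S=53.9966
Node (1,1) S=163.8300: V=(p*·0.0000+(1−p*)·0.0000)/1.2=0.0000; Δ=(0.0000−0.0000)/(208.0641−127.7874)=0.0000; B=V−Δ·S=0.0000
Node (0,0) S=129.0000: V=(p*·0.0000+(1−p*)·2.9762)/1.2=0.3543; Δ=(0.0000−2.9762)/(163.8300−100.6200)=-0.0471; B=V−Δ·S=6.4282
Self-financing check: at every node Δ·S+B equals the discounted successor values.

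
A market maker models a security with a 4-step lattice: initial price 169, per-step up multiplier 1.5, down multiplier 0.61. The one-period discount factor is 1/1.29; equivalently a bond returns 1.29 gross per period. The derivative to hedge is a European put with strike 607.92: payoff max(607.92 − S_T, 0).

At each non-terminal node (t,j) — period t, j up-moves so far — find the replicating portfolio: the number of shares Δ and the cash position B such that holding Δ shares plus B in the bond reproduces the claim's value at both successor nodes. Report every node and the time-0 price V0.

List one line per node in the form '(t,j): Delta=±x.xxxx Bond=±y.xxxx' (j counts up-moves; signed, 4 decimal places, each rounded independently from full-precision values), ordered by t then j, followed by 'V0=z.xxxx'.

(0,0): Delta=-0.6579 Bond=192.1891
(1,0): Delta=-1.0000 Bond=283.1896
(1,1): Delta=-0.6150 Bond=237.0330
(2,0): Delta=-1.0000 Bond=365.3146
(2,1): Delta=-1.0000 Bond=365.3146
(2,2): Delta=-0.5666 Bond=287.3846
(3,0): Delta=-1.0000 Bond=471.2558
(3,1): Delta=-1.0000 Bond=471.2558
(3,2): Delta=-1.0000 Bond=471.2558
(3,3): Delta=-0.5122 Bond=339.6802
V0=81.0017

Under the risk-neutral measure, an up-move has probability p* = (R−d)/(u−d) = 0.7640 and values discount at R = 1.29.
Terminal payoffs: V(4,0)=584.5205, V(4,1)=550.3803, V(4,2)=466.4290, V(4,3)=259.9912, V(4,4)=0.0000
Node (3,0) S=38.3598: V=(p*·550.3803+(1−p*)·584.5205)/1.29=432.8960; Δ=(550.3803−584.5205)/(57.5397−23.3995)=-1.0000; B=V−Δ·S=471.2558
Node (3,1) S=94.3273: V=(p*·466.4290+(1−p*)·550.3803)/1.29=376.9285; Δ=(466.4290−550.3803)/(141.4910−57.5397)=-1.0000; B=V−Δ·S=471.2558
Node (3,2) S=231.9525: V=(p*·259.9912+(1−p*)·466.4290)/1.29=239.3033; Δ=(259.9912−466.4290)/(347.9287−141.4910)=-1.0000; B=V−Δ·S=471.2558
Node (3,3) S=570.3750: V=(p*·0.0000+(1−p*)·259.9912)/1.29=47.5552; Δ=(0.0000−259.9912)/(855.5625−347.9287)=-0.5122; B=V−Δ·S=339.6802
Node (2,0) S=62.8849: V=(p*·376.9285+(1−p*)·432.8960)/1.29=302.4297; Δ=(376.9285−432.8960)/(94.3273−38.3598)=-1.0000; B=V−Δ·S=365.3146
Node (2,1) S=154.6350: V=(p*·239.3033+(1−p*)·376.9285)/1.29=210.6796; Δ=(239.3033−376.9285)/(231.9525−94.3273)=-1.0000; B=V−Δ·S=365.3146
Node (2,2) S=380.2500: V=(p*·47.5552+(1−p*)·239.3033)/1.29=71.9373; Δ=(47.5552−239.3033)/(570.3750−231.9525)=-0.5666; B=V−Δ·S=287.3846
Node (1,0) S=103.0900: V=(p*·210.6796+(1−p*)·302.4297)/1.29=180.0996; Δ=(210.6796−302.4297)/(154.6350−62.8849)=-1.0000; B=V−Δ·S=283.1896
Node (1,1) S=253.5000: V=(p*·71.9373+(1−p*)·210.6796)/1.29=81.1428; Δ=(71.9373−210.6796)/(380.2500−154.6350)=-0.6150; B=V−Δ·S=237.0330
Node (0,0) S=169.0000: V=(p*·81.1428+(1−p*)·180.0996)/1.29=81.0017; Δ=(81.1428−180.0996)/(253.5000−103.0900)=-0.6579; B=V−Δ·S=192.1891
The time-0 hedge costs 81.0017, which is the no-arbitrage price.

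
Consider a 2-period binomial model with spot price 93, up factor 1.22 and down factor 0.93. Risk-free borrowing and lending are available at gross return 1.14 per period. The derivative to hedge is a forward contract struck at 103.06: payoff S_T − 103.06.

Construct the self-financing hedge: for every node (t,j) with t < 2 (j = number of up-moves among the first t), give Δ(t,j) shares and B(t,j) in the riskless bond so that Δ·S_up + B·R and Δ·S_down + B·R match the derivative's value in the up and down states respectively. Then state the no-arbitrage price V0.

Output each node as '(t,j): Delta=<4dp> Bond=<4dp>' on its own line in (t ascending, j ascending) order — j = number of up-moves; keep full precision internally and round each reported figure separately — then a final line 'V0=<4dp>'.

No-arbitrage ⇒ martingale measure with p* = (R−d)/(u−d) = 0.7241.
At expiry t=2: V(2,0)=-22.6243, V(2,1)=2.4578, V(2,2)=35.3612
(1,0): S=86.4900. Δ = (V_up−V_dn)/(S_up−S_dn) = (2.4578−-22.6243)/(105.5178−80.4357) = 1.0000. V = [p*·2.4578 + (1−p*)·-22.6243]/1.14 = -3.9135. B = V − Δ·S = -90.4035.
(1,1): S=113.4600. Δ = (V_up−V_dn)/(S_up−S_dn) = (35.3612−2.4578)/(138.4212−105.5178) = 1.0000. V = [p*·35.3612 + (1−p*)·2.4578]/1.14 = 23.0565. B = V − Δ·S = -90.4035.
(0,0): S=93.0000. Δ = (V_up−V_dn)/(S_up−S_dn) = (23.0565−-3.9135)/(113.4600−86.4900) = 1.0000. V = [p*·23.0565 + (1−p*)·-3.9135]/1.14 = 13.6987. B = V − Δ·S = -79.3013.
The time-0 hedge costs 13.6987, which is the no-arbitrage price.

(0,0): Delta=1.0000 Bond=-79.3013
(1,0): Delta=1.0000 Bond=-90.4035
(1,1): Delta=1.0000 Bond=-90.4035
V0=13.6987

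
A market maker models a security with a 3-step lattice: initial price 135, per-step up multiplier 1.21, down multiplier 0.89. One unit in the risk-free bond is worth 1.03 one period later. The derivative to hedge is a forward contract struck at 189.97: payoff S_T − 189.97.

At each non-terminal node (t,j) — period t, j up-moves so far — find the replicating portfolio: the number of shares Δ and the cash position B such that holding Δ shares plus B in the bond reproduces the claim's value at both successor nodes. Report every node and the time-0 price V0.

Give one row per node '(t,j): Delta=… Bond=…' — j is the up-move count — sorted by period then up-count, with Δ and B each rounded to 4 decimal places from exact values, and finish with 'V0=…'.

(0,0): Delta=1.0000 Bond=-173.8495
(1,0): Delta=1.0000 Bond=-179.0649
(1,1): Delta=1.0000 Bond=-179.0649
(2,0): Delta=1.0000 Bond=-184.4369
(2,1): Delta=1.0000 Bond=-184.4369
(2,2): Delta=1.0000 Bond=-184.4369
V0=-38.8495

Since d<R<u, set p* = (R−d)/(u−d) = 0.4375; price each node as the discounted p*-expectation of its children.
Payoff layer (t=3): V(3,0)=-94.7992, V(3,1)=-60.5805, V(3,2)=-14.0584, V(3,3)=49.1907
(2,0): S=106.9335. Δ = (V_up−V_dn)/(S_up−S_dn) = (-60.5805−-94.7992)/(129.3895−95.1708) = 1.0000. V = [p*·-60.5805 + (1−p*)·-94.7992]/1.03 = -77.5034. B = V − Δ·S = -184.4369.
(2,1): S=145.3815. Δ = (V_up−V_dn)/(S_up−S_dn) = (-14.0584−-60.5805)/(175.9116−129.3895) = 1.0000. V = [p*·-14.0584 + (1−p*)·-60.5805]/1.03 = -39.0554. B = V − Δ·S = -184.4369.
(2,2): S=197.6535. Δ = (V_up−V_dn)/(S_up−S_dn) = (49.1907−-14.0584)/(239.1607−175.9116) = 1.0000. V = [p*·49.1907 + (1−p*)·-14.0584]/1.03 = 13.2166. B = V − Δ·S = -184.4369.
(1,0): S=120.1500. Δ = (V_up−V_dn)/(S_up−S_dn) = (-39.0554−-77.5034)/(145.3815−106.9335) = 1.0000. V = [p*·-39.0554 + (1−p*)·-77.5034]/1.03 = -58.9149. B = V − Δ·S = -179.0649.
(1,1): S=163.3500. Δ = (V_up−V_dn)/(S_up−S_dn) = (13.2166−-39.0554)/(197.6535−145.3815) = 1.0000. V = [p*·13.2166 + (1−p*)·-39.0554]/1.03 = -15.7149. B = V − Δ·S = -179.0649.
(0,0): S=135.0000. Δ = (V_up−V_dn)/(S_up−S_dn) = (-15.7149−-58.9149)/(163.3500−120.1500) = 1.0000. V = [p*·-15.7149 + (1−p*)·-58.9149]/1.03 = -38.8495. B = V − Δ·S = -173.8495.
Each (Δ,B) replicates both successor values, so the strategy is self-financing and V0 is arbitrage-free.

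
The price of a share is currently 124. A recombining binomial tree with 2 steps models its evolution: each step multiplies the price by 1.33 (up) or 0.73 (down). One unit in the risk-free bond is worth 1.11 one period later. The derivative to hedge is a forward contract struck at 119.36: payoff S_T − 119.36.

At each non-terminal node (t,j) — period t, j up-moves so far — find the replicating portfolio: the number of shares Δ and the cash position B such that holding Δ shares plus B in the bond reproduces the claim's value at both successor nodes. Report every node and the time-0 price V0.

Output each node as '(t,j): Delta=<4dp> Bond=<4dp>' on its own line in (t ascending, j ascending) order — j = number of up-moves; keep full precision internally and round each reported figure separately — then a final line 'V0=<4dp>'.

No-arbitrage ⇒ martingale measure with p* = (R−d)/(u−d) = 0.6333.
Payoff layer (t=2): V(2,0)=-53.2804, V(2,1)=1.0316, V(2,2)=99.9836
(1,0): S=90.5200. Δ = (V_up−V_dn)/(S_up−S_dn) = (1.0316−-53.2804)/(120.3916−66.0796) = 1.0000. V = [p*·1.0316 + (1−p*)·-53.2804]/1.11 = -17.0115. B = V − Δ·S = -107.5315.
(1,1): S=164.9200. Δ = (V_up−V_dn)/(S_up−S_dn) = (99.9836−1.0316)/(219.3436−120.3916) = 1.0000. V = [p*·99.9836 + (1−p*)·1.0316]/1.11 = 57.3885. B = V − Δ·S = -107.5315.
(0,0): S=124.0000. Δ = (V_up−V_dn)/(S_up−S_dn) = (57.3885−-17.0115)/(164.9200−90.5200) = 1.0000. V = [p*·57.3885 + (1−p*)·-17.0115]/1.11 = 27.1247. B = V − Δ·S = -96.8753.
Check: Δ(0,0)·S0 + B(0,0) = 27.1247 = V0.

(0,0): Delta=1.0000 Bond=-96.8753
(1,0): Delta=1.0000 Bond=-107.5315
(1,1): Delta=1.0000 Bond=-107.5315
V0=27.1247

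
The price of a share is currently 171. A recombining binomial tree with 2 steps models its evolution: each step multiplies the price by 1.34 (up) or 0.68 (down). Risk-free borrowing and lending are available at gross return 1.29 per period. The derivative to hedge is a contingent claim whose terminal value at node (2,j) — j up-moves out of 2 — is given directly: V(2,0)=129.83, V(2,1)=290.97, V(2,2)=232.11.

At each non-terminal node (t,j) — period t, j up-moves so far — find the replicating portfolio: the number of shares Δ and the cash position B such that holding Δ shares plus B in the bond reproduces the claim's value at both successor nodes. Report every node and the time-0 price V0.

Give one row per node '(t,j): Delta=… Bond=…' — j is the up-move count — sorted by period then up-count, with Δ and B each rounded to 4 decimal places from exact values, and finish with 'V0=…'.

Under the risk-neutral measure, an up-move has probability p* = (R−d)/(u−d) = 0.9242 and values discount at R = 1.29.
At expiry t=2: V(2,0)=129.8300, V(2,1)=290.9700, V(2,2)=232.1100
(1,0): S=116.2800. Δ = (V_up−V_dn)/(S_up−S_dn) = (290.9700−129.8300)/(155.8152−79.0704) = 2.0997. V = [p*·290.9700 + (1−p*)·129.8300]/1.29 = 216.0949. B = V − Δ·S = -28.0566.
(1,1): S=229.1400. Δ = (V_up−V_dn)/(S_up−S_dn) = (232.1100−290.9700)/(307.0476−155.8152) = -0.3892. V = [p*·232.1100 + (1−p*)·290.9700]/1.29 = 183.3869. B = V − Δ·S = 272.5687.
(0,0): S=171.0000. Δ = (V_up−V_dn)/(S_up−S_dn) = (183.3869−216.0949)/(229.1400−116.2800) = -0.2898. V = [p*·183.3869 + (1−p*)·216.0949]/1.29 = 144.0812. B = V − Δ·S = 193.6388.
Root portfolio cost Δ·171+B reproduces V0=144.0812.

(0,0): Delta=-0.2898 Bond=193.6388
(1,0): Delta=2.0997 Bond=-28.0566
(1,1): Delta=-0.3892 Bond=272.5687
V0=144.0812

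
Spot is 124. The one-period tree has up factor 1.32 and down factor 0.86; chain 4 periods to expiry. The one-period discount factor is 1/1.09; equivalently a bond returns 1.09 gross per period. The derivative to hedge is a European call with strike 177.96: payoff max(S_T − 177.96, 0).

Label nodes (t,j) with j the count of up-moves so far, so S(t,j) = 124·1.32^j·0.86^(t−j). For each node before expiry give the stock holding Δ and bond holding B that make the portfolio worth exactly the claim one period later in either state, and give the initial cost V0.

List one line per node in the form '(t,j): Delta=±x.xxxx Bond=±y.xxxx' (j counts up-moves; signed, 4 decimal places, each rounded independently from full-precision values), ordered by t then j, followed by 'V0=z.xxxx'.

Since d<R<u, set p* = (R−d)/(u−d) = 0.5000; price each node as the discounted p*-expectation of its children.
Payoff layer (t=4): V(4,0)=0.0000, V(4,1)=0.0000, V(4,2)=0.0000, V(4,3)=67.3086, V(4,4)=198.4988
  t=3,j=0: stock 78.8709 → up 104.1096 (V=0.0000), down 67.8290 (V=0.0000). Price 0.0000; hedge Δ=0.0000, bond B=0.0000.
  t=3,j=1: stock 121.0577 → up 159.7962 (V=0.0000), down 104.1096 (V=0.0000). Price 0.0000; hedge Δ=0.0000, bond B=0.0000.
  t=3,j=2: stock 185.8095 → up 245.2686 (V=67.3086), down 159.7962 (V=0.0000). Price 30.8755; hedge Δ=0.7875, bond B=-115.4475.
  t=3,j=3: stock 285.1960 → up 376.4588 (V=198.4988), down 245.2686 (V=67.3086). Price 121.9300; hedge Δ=1.0000, bond B=-163.2661.
  t=2,j=0: stock 91.7104 → up 121.0577 (V=0.0000), down 78.8709 (V=0.0000). Price 0.0000; hedge Δ=0.0000, bond B=0.0000.
  t=2,j=1: stock 140.7648 → up 185.8095 (V=30.8755), down 121.0577 (V=0.0000). Price 14.1631; hedge Δ=0.4768, bond B=-52.9576.
  t=2,j=2: stock 216.0576 → up 285.1960 (V=121.9300), down 185.8095 (V=30.8755). Price 70.0943; hedge Δ=0.9162, bond B=-127.8503.
  t=1,j=0: stock 106.6400 → up 140.7648 (V=14.1631), down 91.7104 (V=0.0000). Price 6.4968; hedge Δ=0.2887, bond B=-24.2925.
  t=1,j=1: stock 163.6800 → up 216.0576 (V=70.0943), down 140.7648 (V=14.1631). Price 38.6502; hedge Δ=0.7428, bond B=-82.9394.
  t=0,j=0: stock 124.0000 → up 163.6800 (V=38.6502), down 106.6400 (V=6.4968). Price 20.7096; hedge Δ=0.5637, bond B=-49.1889.
The time-0 hedge costs 20.7096, which is the no-arbitrage price.

(0,0): Delta=0.5637 Bond=-49.1889
(1,0): Delta=0.2887 Bond=-24.2925
(1,1): Delta=0.7428 Bond=-82.9394
(2,0): Delta=0.0000 Bond=0.0000
(2,1): Delta=0.4768 Bond=-52.9576
(2,2): Delta=0.9162 Bond=-127.8503
(3,0): Delta=0.0000 Bond=0.0000
(3,1): Delta=0.0000 Bond=0.0000
(3,2): Delta=0.7875 Bond=-115.4475
(3,3): Delta=1.0000 Bond=-163.2661
V0=20.7096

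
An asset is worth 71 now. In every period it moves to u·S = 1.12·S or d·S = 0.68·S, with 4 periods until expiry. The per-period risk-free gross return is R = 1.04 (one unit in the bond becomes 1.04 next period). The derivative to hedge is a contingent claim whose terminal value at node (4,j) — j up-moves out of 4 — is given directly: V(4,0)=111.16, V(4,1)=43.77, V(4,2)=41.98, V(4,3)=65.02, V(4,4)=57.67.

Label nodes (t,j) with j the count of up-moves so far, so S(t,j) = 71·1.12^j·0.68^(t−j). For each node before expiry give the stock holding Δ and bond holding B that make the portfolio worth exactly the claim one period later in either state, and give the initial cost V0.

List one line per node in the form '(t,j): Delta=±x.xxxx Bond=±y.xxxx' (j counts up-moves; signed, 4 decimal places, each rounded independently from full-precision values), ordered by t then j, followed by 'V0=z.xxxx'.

(0,0): Delta=0.1092 Bond=42.0825
(1,0): Delta=0.5511 Bond=22.4287
(1,1): Delta=0.0496 Bond=48.5074
(2,0): Delta=-0.9131 Bond=71.3962
(2,1): Delta=0.7487 Bond=12.6435
(2,2): Delta=-0.0448 Bond=58.8486
(3,0): Delta=-6.8605 Bond=207.0271
(3,1): Delta=-0.1106 Bond=44.7465
(3,2): Delta=0.8646 Bond=6.1276
(3,3): Delta=-0.1675 Bond=73.4414
V0=49.8347

Under the risk-neutral measure, an up-move has probability p* = (R−d)/(u−d) = 0.8182 and values discount at R = 1.04.
Terminal values V(4,·): V(4,0)=111.1600, V(4,1)=43.7700, V(4,2)=41.9800, V(4,3)=65.0200, V(4,4)=57.6700
  t=3,j=0: stock 22.3247 → up 25.0036 (V=43.7700), down 15.1808 (V=111.1600). Price 53.8680; hedge Δ=-6.8605, bond B=207.0271.
  t=3,j=1: stock 36.7700 → up 41.1825 (V=41.9800), down 25.0036 (V=43.7700). Price 40.6783; hedge Δ=-0.1106, bond B=44.7465.
  t=3,j=2: stock 60.5624 → up 67.8299 (V=65.0200), down 41.1825 (V=41.9800). Price 58.4913; hedge Δ=0.8646, bond B=6.1276.
  t=3,j=3: stock 99.7499 → up 111.7199 (V=57.6700), down 67.8299 (V=65.0200). Price 56.7369; hedge Δ=-0.1675, bond B=73.4414.
  t=2,j=0: stock 32.8304 → up 36.7700 (V=40.6783), down 22.3247 (V=53.8680). Price 41.4197; hedge Δ=-0.9131, bond B=71.3962.
  t=2,j=1: stock 54.0736 → up 60.5624 (V=58.4913), down 36.7700 (V=40.6783). Price 53.1274; hedge Δ=0.7487, bond B=12.6435.
  t=2,j=2: stock 89.0624 → up 99.7499 (V=56.7369), down 60.5624 (V=58.4913). Price 54.8614; hedge Δ=-0.0448, bond B=58.8486.
  t=1,j=0: stock 48.2800 → up 54.0736 (V=53.1274), down 32.8304 (V=41.4197). Price 49.0373; hedge Δ=0.5511, bond B=22.4287.
  t=1,j=1: stock 79.5200 → up 89.0624 (V=54.8614), down 54.0736 (V=53.1274). Price 52.4482; hedge Δ=0.0496, bond B=48.5074.
  t=0,j=0: stock 71.0000 → up 79.5200 (V=52.4482), down 48.2800 (V=49.0373). Price 49.8347; hedge Δ=0.1092, bond B=42.0825.
Self-financing check: at every node Δ·S+B equals the discounted successor values.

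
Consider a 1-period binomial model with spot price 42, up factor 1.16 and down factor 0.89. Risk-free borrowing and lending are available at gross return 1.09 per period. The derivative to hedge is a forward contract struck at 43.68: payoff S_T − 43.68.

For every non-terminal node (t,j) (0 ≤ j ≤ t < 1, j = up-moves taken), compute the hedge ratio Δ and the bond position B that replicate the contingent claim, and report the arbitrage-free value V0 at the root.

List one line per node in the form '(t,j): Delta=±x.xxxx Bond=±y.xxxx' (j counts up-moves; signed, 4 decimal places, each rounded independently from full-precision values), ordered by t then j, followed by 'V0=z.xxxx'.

(0,0): Delta=1.0000 Bond=-40.0734
V0=1.9266

Since d<R<u, set p* = (R−d)/(u−d) = 0.7407; price each node as the discounted p*-expectation of its children.
Terminal payoffs: V(1,0)=-6.3000, V(1,1)=5.0400
(0,0): S=42.0000. Δ = (V_up−V_dn)/(S_up−S_dn) = (5.0400−-6.3000)/(48.7200−37.3800) = 1.0000. V = [p*·5.0400 + (1−p*)·-6.3000]/1.09 = 1.9266. B = V − Δ·S = -40.0734.
The time-0 hedge costs 1.9266, which is the no-arbitrage price.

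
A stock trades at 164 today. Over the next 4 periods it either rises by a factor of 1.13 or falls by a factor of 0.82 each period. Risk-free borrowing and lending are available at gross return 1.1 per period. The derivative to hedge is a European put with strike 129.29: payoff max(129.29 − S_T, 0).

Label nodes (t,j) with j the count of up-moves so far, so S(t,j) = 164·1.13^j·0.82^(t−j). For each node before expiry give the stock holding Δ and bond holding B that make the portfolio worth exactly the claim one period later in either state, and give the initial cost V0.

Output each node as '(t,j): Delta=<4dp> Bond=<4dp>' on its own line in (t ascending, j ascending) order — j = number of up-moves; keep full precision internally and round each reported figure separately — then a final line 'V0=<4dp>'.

(0,0): Delta=-0.0105 Bond=1.7929
(1,0): Delta=-0.0992 Bond=13.8893
(1,1): Delta=-0.0037 Bond=0.6953
(2,0): Delta=-0.7233 Bond=84.1079
(2,1): Delta=-0.0506 Bond=7.9037
(2,2): Delta=0.0000 Bond=0.0000
(3,0): Delta=-1.0000 Bond=117.5364
(3,1): Delta=-0.7018 Bond=89.8383
(3,2): Delta=0.0000 Bond=0.0000
(3,3): Delta=0.0000 Bond=0.0000
V0=0.0639

No-arbitrage ⇒ martingale measure with p* = (R−d)/(u−d) = 0.9032.
Payoff layer (t=4): V(4,0)=55.1420, V(4,1)=27.1105, V(4,2)=0.0000, V(4,3)=0.0000, V(4,4)=0.0000
  t=3,j=0: stock 90.4244 → up 102.1795 (V=27.1105), down 74.1480 (V=55.1420). Price 27.1120; hedge Δ=-1.0000, bond B=117.5364.
  t=3,j=1: stock 124.6092 → up 140.8084 (V=0.0000), down 102.1795 (V=27.1105). Price 2.3851; hedge Δ=-0.7018, bond B=89.8383.
  t=3,j=2: stock 171.7175 → up 194.0408 (V=0.0000), down 140.8084 (V=0.0000). Price 0.0000; hedge Δ=0.0000, bond B=0.0000.
  t=3,j=3: stock 236.6351 → up 267.3977 (V=0.0000), down 194.0408 (V=0.0000). Price 0.0000; hedge Δ=0.0000, bond B=0.0000.
  t=2,j=0: stock 110.2736 → up 124.6092 (V=2.3851), down 90.4244 (V=27.1120). Price 4.3436; hedge Δ=-0.7233, bond B=84.1079.
  t=2,j=1: stock 151.9624 → up 171.7175 (V=0.0000), down 124.6092 (V=2.3851). Price 0.2098; hedge Δ=-0.0506, bond B=7.9037.
  t=2,j=2: stock 209.4116 → up 236.6351 (V=0.0000), down 171.7175 (V=0.0000). Price 0.0000; hedge Δ=0.0000, bond B=0.0000.
  t=1,j=0: stock 134.4800 → up 151.9624 (V=0.2098), down 110.2736 (V=4.3436). Price 0.5544; hedge Δ=-0.0992, bond B=13.8893.
  t=1,j=1: stock 185.3200 → up 209.4116 (V=0.0000), down 151.9624 (V=0.2098). Price 0.0185; hedge Δ=-0.0037, bond B=0.6953.
  t=0,j=0: stock 164.0000 → up 185.3200 (V=0.0185), down 134.4800 (V=0.5544). Price 0.0639; hedge Δ=-0.0105, bond B=1.7929.
Check: Δ(0,0)·S0 + B(0,0) = 0.0639 = V0.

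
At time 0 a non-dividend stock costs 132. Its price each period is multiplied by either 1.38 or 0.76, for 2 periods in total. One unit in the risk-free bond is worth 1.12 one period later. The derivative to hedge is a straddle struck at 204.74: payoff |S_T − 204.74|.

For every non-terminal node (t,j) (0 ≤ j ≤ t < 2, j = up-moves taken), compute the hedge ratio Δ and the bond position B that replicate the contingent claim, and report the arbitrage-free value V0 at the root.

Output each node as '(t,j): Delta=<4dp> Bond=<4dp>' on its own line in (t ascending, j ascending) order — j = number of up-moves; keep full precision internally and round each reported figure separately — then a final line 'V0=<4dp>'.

Since d<R<u, set p* = (R−d)/(u−d) = 0.5806; price each node as the discounted p*-expectation of its children.
Terminal payoffs: V(2,0)=128.4968, V(2,1)=66.2984, V(2,2)=46.6408
(1,0): S=100.3200. Δ = (V_up−V_dn)/(S_up−S_dn) = (66.2984−128.4968)/(138.4416−76.2432) = -1.0000. V = [p*·66.2984 + (1−p*)·128.4968]/1.12 = 82.4836. B = V − Δ·S = 182.8036.
(1,1): S=182.1600. Δ = (V_up−V_dn)/(S_up−S_dn) = (46.6408−66.2984)/(251.3808−138.4416) = -0.1741. V = [p*·46.6408 + (1−p*)·66.2984]/1.12 = 49.0038. B = V − Δ·S = 80.7097.
(0,0): S=132.0000. Δ = (V_up−V_dn)/(S_up−S_dn) = (49.0038−82.4836)/(182.1600−100.3200) = -0.4091. V = [p*·49.0038 + (1−p*)·82.4836]/1.12 = 56.2890. B = V − Δ·S = 110.2886.
Root portfolio cost Δ·132+B reproduces V0=56.2890.

(0,0): Delta=-0.4091 Bond=110.2886
(1,0): Delta=-1.0000 Bond=182.8036
(1,1): Delta=-0.1741 Bond=80.7097
V0=56.2890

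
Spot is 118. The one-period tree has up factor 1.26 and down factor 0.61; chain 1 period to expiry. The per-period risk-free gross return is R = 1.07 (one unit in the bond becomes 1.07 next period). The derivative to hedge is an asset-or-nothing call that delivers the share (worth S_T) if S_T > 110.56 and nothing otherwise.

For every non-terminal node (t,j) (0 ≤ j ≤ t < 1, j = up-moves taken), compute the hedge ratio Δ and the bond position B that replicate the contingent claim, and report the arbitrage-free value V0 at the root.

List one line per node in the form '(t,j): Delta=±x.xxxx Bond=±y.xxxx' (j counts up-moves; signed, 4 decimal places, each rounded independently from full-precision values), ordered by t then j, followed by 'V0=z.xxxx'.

Risk-neutral probability p* = (R−d)/(u−d) = (1.07−0.61)/(1.26−0.61) = 0.7077.
Payoff layer (t=1): V(1,0)=0.0000, V(1,1)=148.6800
  t=0,j=0: stock 118.0000 → up 148.6800 (V=148.6800), down 71.9800 (V=0.0000). Price 98.3362; hedge Δ=1.9385, bond B=-130.4023.
Root portfolio cost Δ·118+B reproduces V0=98.3362.

(0,0): Delta=1.9385 Bond=-130.4023
V0=98.3362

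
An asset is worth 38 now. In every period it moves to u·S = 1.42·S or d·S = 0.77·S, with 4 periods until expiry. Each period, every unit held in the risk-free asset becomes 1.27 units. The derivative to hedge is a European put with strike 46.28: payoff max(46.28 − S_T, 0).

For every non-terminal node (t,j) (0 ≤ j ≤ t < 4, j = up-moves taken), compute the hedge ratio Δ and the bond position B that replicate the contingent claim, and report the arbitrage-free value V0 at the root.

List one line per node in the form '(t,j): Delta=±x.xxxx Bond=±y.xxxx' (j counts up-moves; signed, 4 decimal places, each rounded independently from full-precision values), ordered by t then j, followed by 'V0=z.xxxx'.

(0,0): Delta=-0.0601 Bond=2.6974
(1,0): Delta=-0.2767 Bond=9.7610
(1,1): Delta=-0.0249 Bond=1.5251
(2,0): Delta=-1.0000 Bond=28.6937
(2,1): Delta=-0.1590 Bond=7.5073
(2,2): Delta=-0.0031 Bond=0.2657
(3,0): Delta=-1.0000 Bond=36.4409
(3,1): Delta=-1.0000 Bond=36.4409
(3,2): Delta=-0.0222 Bond=1.4623
(3,3): Delta=0.0000 Bond=0.0000
V0=0.4123

Under the risk-neutral measure, an up-move has probability p* = (R−d)/(u−d) = 0.7692 and values discount at R = 1.27.
Terminal values V(4,·): V(4,0)=32.9218, V(4,1)=21.6455, V(4,2)=0.8501, V(4,3)=0.0000, V(4,4)=0.0000
(3,0): S=17.3483. Δ = (V_up−V_dn)/(S_up−S_dn) = (21.6455−32.9218)/(24.6345−13.3582) = -1.0000. V = [p*·21.6455 + (1−p*)·32.9218]/1.27 = 19.0927. B = V − Δ·S = 36.4409.
(3,1): S=31.9929. Δ = (V_up−V_dn)/(S_up−S_dn) = (0.8501−21.6455)/(45.4299−24.6345) = -1.0000. V = [p*·0.8501 + (1−p*)·21.6455]/1.27 = 4.4481. B = V − Δ·S = 36.4409.
(3,2): S=58.9999. Δ = (V_up−V_dn)/(S_up−S_dn) = (0.0000−0.8501)/(83.7798−45.4299) = -0.0222. V = [p*·0.0000 + (1−p*)·0.8501]/1.27 = 0.1545. B = V − Δ·S = 1.4623.
(3,3): S=108.8049. Δ = (V_up−V_dn)/(S_up−S_dn) = (0.0000−0.0000)/(154.5030−83.7798) = 0.0000. V = [p*·0.0000 + (1−p*)·0.0000]/1.27 = 0.0000. B = V − Δ·S = 0.0000.
(2,0): S=22.5302. Δ = (V_up−V_dn)/(S_up−S_dn) = (4.4481−19.0927)/(31.9929−17.3483) = -1.0000. V = [p*·4.4481 + (1−p*)·19.0927]/1.27 = 6.1635. B = V − Δ·S = 28.6937.
(2,1): S=41.5492. Δ = (V_up−V_dn)/(S_up−S_dn) = (0.1545−4.4481)/(58.9999−31.9929) = -0.1590. V = [p*·0.1545 + (1−p*)·4.4481]/1.27 = 0.9018. B = V − Δ·S = 7.5073.
(2,2): S=76.6232. Δ = (V_up−V_dn)/(S_up−S_dn) = (0.0000−0.1545)/(108.8049−58.9999) = -0.0031. V = [p*·0.0000 + (1−p*)·0.1545]/1.27 = 0.0281. B = V − Δ·S = 0.2657.
(1,0): S=29.2600. Δ = (V_up−V_dn)/(S_up−S_dn) = (0.9018−6.1635)/(41.5492−22.5302) = -0.2767. V = [p*·0.9018 + (1−p*)·6.1635]/1.27 = 1.6662. B = V − Δ·S = 9.7610.
(1,1): S=53.9600. Δ = (V_up−V_dn)/(S_up−S_dn) = (0.0281−0.9018)/(76.6232−41.5492) = -0.0249. V = [p*·0.0281 + (1−p*)·0.9018]/1.27 = 0.1809. B = V − Δ·S = 1.5251.
(0,0): S=38.0000. Δ = (V_up−V_dn)/(S_up−S_dn) = (0.1809−1.6662)/(53.9600−29.2600) = -0.0601. V = [p*·0.1809 + (1−p*)·1.6662]/1.27 = 0.4123. B = V − Δ·S = 2.6974.
The time-0 hedge costs 0.4123, which is the no-arbitrage price.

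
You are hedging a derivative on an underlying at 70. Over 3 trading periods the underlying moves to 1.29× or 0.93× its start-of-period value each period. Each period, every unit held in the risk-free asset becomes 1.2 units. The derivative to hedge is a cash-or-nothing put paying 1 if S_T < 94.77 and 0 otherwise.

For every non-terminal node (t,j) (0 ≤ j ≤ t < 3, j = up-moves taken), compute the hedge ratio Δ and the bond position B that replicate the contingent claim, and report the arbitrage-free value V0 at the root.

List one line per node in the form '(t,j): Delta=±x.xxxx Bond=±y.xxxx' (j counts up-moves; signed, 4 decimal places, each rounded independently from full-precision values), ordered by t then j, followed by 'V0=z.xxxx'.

No-arbitrage ⇒ martingale measure with p* = (R−d)/(u−d) = 0.7500.
Payoff layer (t=3): V(3,0)=1.0000, V(3,1)=1.0000, V(3,2)=0.0000, V(3,3)=0.0000
Node (2,0) S=60.5430: V=(p*·1.0000+(1−p*)·1.0000)/1.2=0.8333; Δ=(1.0000−1.0000)/(78.1005−56.3050)=0.0000; B=V−Δ·S=0.8333
Node (2,1) S=83.9790: V=(p*·0.0000+(1−p*)·1.0000)/1.2=0.2083; Δ=(0.0000−1.0000)/(108.3329−78.1005)=-0.0331; B=V−Δ·S=2.9861
Node (2,2) S=116.4870: V=(p*·0.0000+(1−p*)·0.0000)/1.2=0.0000; Δ=(0.0000−0.0000)/(150.2682−108.3329)=0.0000; B=V−Δ·S=0.0000
Node (1,0) S=65.1000: V=(p*·0.2083+(1−p*)·0.8333)/1.2=0.3038; Δ=(0.2083−0.8333)/(83.9790−60.5430)=-0.0267; B=V−Δ·S=2.0399
Node (1,1) S=90.3000: V=(p*·0.0000+(1−p*)·0.2083)/1.2=0.0434; Δ=(0.0000−0.2083)/(116.4870−83.9790)=-0.0064; B=V−Δ·S=0.6221
Node (0,0) S=70.0000: V=(p*·0.0434+(1−p*)·0.3038)/1.2=0.0904; Δ=(0.0434−0.3038)/(90.3000−65.1000)=-0.0103; B=V−Δ·S=0.8138
The time-0 hedge costs 0.0904, which is the no-arbitrage price.

(0,0): Delta=-0.0103 Bond=0.8138
(1,0): Delta=-0.0267 Bond=2.0399
(1,1): Delta=-0.0064 Bond=0.6221
(2,0): Delta=0.0000 Bond=0.8333
(2,1): Delta=-0.0331 Bond=2.9861
(2,2): Delta=0.0000 Bond=0.0000
V0=0.0904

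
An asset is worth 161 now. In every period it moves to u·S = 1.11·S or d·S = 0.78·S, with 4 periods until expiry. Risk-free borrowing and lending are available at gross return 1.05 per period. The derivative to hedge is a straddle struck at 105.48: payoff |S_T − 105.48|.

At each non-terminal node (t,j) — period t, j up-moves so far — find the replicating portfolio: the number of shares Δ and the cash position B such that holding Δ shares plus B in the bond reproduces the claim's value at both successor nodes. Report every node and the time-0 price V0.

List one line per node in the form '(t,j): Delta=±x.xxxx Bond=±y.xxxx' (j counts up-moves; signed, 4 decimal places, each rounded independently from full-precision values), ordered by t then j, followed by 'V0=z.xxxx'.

Since d<R<u, set p* = (R−d)/(u−d) = 0.8182; price each node as the discounted p*-expectation of its children.
Terminal payoffs: V(4,0)=45.8858, V(4,1)=20.6728, V(4,2)=15.2072, V(4,3)=66.2671, V(4,4)=138.9293
  t=3,j=0: stock 76.4029 → up 84.8072 (V=20.6728), down 59.5942 (V=45.8858). Price 24.0543; hedge Δ=-1.0000, bond B=100.4571.
  t=3,j=1: stock 108.7272 → up 120.6872 (V=15.2072), down 84.8072 (V=20.6728). Price 15.4294; hedge Δ=-0.1523, bond B=31.9920.
  t=3,j=2: stock 154.7271 → up 171.7471 (V=66.2671), down 120.6872 (V=15.2072). Price 54.2700; hedge Δ=1.0000, bond B=-100.4571.
  t=3,j=3: stock 220.1886 → up 244.4093 (V=138.9293), down 171.7471 (V=66.2671). Price 119.7314; hedge Δ=1.0000, bond B=-100.4571.
  t=2,j=0: stock 97.9524 → up 108.7272 (V=15.4294), down 76.4029 (V=24.0543). Price 16.1882; hedge Δ=-0.2668, bond B=42.3240.
  t=2,j=1: stock 139.3938 → up 154.7271 (V=54.2700), down 108.7272 (V=15.4294). Price 44.9601; hedge Δ=0.8444, bond B=-72.7385.
  t=2,j=2: stock 198.3681 → up 220.1886 (V=119.7314), down 154.7271 (V=54.2700). Price 102.6946; hedge Δ=1.0000, bond B=-95.6735.
  t=1,j=0: stock 125.5800 → up 139.3938 (V=44.9601), down 97.9524 (V=16.1882). Price 37.8370; hedge Δ=0.6943, bond B=-49.3505.
  t=1,j=1: stock 178.7100 → up 198.3681 (V=102.6946), down 139.3938 (V=44.9601). Price 87.8071; hedge Δ=0.9790, bond B=-87.1462.
  t=0,j=0: stock 161.0000 → up 178.7100 (V=87.8071), down 125.5800 (V=37.8370). Price 74.9730; hedge Δ=0.9405, bond B=-76.4517.
Check: Δ(0,0)·S0 + B(0,0) = 74.9730 = V0.

(0,0): Delta=0.9405 Bond=-76.4517
(1,0): Delta=0.6943 Bond=-49.3505
(1,1): Delta=0.9790 Bond=-87.1462
(2,0): Delta=-0.2668 Bond=42.3240
(2,1): Delta=0.8444 Bond=-72.7385
(2,2): Delta=1.0000 Bond=-95.6735
(3,0): Delta=-1.0000 Bond=100.4571
(3,1): Delta=-0.1523 Bond=31.9920
(3,2): Delta=1.0000 Bond=-100.4571
(3,3): Delta=1.0000 Bond=-100.4571
V0=74.9730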